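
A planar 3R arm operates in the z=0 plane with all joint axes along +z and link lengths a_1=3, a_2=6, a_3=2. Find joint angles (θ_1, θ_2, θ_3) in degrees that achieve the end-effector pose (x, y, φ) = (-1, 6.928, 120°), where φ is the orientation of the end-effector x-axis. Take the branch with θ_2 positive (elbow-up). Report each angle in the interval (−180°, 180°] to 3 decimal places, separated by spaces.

-0.004 120.004 0.000

wrist centre = target − a_3·(cos φ, sin φ) = (-0.0000, 5.1959)
cos θ_2 = (26.9979−3²−6²)/(2·3·6) = -0.5001; θ_2 = 120.0039° (elbow-up)
β = atan2(5.1959,-0.0000) = 90.0000°; ψ = atan2(5.1959,-0.0004) = 90.0039°
θ_1 = β − ψ = -0.0039°
θ_3 = φ − θ_1 − θ_2 = 0.0000° (wrapped to (-180°,180°])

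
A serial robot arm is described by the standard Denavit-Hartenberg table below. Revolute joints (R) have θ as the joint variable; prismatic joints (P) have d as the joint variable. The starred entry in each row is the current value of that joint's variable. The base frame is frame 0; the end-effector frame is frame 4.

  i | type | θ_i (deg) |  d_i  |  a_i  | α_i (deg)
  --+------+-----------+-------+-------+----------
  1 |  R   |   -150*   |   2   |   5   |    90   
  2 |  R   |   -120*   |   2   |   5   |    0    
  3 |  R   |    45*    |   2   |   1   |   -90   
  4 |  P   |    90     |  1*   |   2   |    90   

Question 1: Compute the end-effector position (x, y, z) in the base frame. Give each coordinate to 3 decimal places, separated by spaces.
after link 1: o_1 = (-4.3301, -2.5000, 2.0000)
after link 2: o_2 = (-3.1651, 0.4821, -2.3301)
after link 3: o_3 = (-4.3892, 2.0847, -3.2961)
after link 4: o_4 = (-4.2257, -0.1303, -3.0372)

-4.226 -0.130 -3.037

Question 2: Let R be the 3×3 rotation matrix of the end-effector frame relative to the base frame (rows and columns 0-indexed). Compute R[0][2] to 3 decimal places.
End-effector z-axis (col 2 of R) = (-0.2241,-0.1294,-0.9659)
R[0][2] = -0.2241

-0.224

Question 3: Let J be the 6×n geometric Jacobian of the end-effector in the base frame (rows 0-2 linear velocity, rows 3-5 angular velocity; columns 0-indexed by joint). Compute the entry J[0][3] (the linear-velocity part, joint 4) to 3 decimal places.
-0.837

prismatic axis z_3 = (-0.8365,-0.4830,0.2588)
J_v[:, 3] = z_3; J_ω[:, 3] = (0,0,0)
entry J[0][3] = -0.8365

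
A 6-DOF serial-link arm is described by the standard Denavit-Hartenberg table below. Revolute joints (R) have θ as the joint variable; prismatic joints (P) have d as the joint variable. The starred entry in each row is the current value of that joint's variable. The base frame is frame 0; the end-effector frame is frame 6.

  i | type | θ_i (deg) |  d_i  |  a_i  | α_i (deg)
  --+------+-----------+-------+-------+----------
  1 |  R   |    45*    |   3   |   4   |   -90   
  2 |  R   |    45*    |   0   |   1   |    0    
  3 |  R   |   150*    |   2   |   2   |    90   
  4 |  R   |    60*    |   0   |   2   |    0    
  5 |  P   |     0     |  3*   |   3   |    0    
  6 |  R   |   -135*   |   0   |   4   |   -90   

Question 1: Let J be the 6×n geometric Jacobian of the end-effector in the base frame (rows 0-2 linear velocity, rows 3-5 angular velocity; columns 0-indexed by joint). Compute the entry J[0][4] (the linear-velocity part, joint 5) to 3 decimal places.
prismatic axis z_4 = (-0.1830,-0.1830,-0.9659)
J_v[:, 4] = z_4; J_ω[:, 4] = (0,0,0)
entry J[0][4] = -0.1830

-0.183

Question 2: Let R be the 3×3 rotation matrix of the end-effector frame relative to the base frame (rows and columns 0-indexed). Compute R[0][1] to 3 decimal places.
0.183

End-effector y-axis (col 1 of R) = (0.1830,0.1830,0.9659)
R[0][1] = 0.1830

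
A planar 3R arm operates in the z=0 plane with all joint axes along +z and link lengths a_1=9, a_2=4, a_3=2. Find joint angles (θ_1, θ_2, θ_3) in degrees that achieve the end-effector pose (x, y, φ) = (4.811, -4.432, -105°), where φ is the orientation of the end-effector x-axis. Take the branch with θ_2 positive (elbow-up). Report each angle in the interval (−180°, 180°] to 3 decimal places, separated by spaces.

wrist centre = target − a_3·(cos φ, sin φ) = (5.3286, -2.5001)
cos θ_2 = (34.6451−9²−4²)/(2·9·4) = -0.8660; θ_2 = 150.0017° (elbow-up)
β = atan2(-2.5001,5.3286) = -25.1355°; ψ = atan2(1.9999,5.5358) = 19.8630°
θ_1 = β − ψ = -44.9985°
θ_3 = φ − θ_1 − θ_2 = 149.9968° (wrapped to (-180°,180°])

-44.999 150.002 149.997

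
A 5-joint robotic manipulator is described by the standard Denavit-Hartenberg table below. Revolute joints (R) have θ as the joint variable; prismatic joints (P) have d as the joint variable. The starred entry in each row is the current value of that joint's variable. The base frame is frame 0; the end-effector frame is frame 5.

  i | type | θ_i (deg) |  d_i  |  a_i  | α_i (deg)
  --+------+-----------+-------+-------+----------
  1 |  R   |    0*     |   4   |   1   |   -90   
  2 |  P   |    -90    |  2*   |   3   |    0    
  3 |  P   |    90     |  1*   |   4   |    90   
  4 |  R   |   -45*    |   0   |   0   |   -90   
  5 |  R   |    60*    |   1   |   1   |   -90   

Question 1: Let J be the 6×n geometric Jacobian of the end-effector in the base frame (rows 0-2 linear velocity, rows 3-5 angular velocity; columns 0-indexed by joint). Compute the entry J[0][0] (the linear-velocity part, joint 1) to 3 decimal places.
axis z_0 = ẑ; lever o_n−o_0 = (6.0607,3.3536,6.1340)
cross product → J_v[:, 0] = (-3.3536,6.0607,0.0000)
J_ω[:, 0] = z_0
entry J[0][0] = -3.3536

-3.354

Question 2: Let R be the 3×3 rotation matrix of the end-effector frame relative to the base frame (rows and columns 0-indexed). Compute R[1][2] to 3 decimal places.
0.612

End-effector z-axis (col 2 of R) = (-0.6124,0.6124,-0.5000)
R[1][2] = 0.6124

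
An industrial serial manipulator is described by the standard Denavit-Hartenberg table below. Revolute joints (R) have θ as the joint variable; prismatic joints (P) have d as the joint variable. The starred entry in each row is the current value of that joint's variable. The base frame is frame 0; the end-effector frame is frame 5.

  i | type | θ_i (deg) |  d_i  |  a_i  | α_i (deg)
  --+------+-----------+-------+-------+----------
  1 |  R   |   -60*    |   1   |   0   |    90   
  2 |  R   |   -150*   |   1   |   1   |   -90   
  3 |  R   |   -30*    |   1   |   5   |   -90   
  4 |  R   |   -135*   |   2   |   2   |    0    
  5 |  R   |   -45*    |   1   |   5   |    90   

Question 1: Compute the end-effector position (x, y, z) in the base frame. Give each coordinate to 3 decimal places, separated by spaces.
2.048 1.064 -1.728

after link 1: o_1 = (0.0000, 0.0000, 1.0000)
after link 2: o_2 = (-1.2990, 0.2500, 0.5000)
after link 3: o_3 = (-5.0891, 1.8146, -2.5311)
after link 4: o_4 = (-2.5259, 2.2532, -3.6435)
after link 5: o_5 = (2.0477, 1.0636, -1.7284)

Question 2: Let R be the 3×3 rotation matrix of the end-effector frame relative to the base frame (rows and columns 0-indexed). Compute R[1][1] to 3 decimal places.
End-effector y-axis (col 1 of R) = (0.5335,0.8080,-0.2500)
R[1][1] = 0.8080

0.808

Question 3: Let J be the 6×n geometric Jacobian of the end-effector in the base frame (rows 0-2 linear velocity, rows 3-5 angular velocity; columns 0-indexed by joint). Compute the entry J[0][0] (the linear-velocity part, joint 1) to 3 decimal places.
-1.064

axis z_0 = ẑ; lever o_n−o_0 = (2.0477,1.0636,-1.7284)
cross product → J_v[:, 0] = (-1.0636,2.0477,0.0000)
J_ω[:, 0] = z_0
entry J[0][0] = -1.0636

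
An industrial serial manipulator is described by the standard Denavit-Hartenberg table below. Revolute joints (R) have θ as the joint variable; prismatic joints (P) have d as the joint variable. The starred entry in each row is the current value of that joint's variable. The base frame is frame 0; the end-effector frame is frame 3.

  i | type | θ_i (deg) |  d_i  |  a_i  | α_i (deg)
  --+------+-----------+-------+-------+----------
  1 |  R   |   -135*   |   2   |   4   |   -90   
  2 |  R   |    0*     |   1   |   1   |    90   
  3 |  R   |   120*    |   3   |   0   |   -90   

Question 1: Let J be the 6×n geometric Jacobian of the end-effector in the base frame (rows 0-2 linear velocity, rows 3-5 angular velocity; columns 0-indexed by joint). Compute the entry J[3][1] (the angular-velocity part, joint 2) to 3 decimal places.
axis z_1 = (0.7071,-0.7071,0.0000); lever o_n−o_1 = (0.0000,-1.4142,3.0000)
cross product → J_v[:, 1] = (-2.1213,-2.1213,-1.0000)
J_ω[:, 1] = z_1
entry J[3][1] = 0.7071

0.707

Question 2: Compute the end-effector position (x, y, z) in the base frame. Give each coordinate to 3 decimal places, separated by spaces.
after link 1: o_1 = (-2.8284, -2.8284, 2.0000)
after link 2: o_2 = (-2.8284, -4.2426, 2.0000)
after link 3: o_3 = (-2.8284, -4.2426, 5.0000)

-2.828 -4.243 5.000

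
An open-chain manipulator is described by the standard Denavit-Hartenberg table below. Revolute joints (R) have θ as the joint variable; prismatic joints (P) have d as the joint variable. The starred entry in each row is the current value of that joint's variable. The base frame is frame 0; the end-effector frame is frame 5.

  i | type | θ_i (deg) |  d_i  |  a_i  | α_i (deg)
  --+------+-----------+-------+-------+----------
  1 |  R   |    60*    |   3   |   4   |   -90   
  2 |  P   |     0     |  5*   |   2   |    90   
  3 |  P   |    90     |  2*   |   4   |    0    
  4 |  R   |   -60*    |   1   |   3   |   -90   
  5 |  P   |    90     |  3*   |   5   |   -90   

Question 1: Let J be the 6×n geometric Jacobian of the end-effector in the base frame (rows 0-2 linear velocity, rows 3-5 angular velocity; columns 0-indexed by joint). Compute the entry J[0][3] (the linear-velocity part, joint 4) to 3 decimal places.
-3.000

axis z_3 = (0.0000,0.0000,1.0000); lever o_n−o_3 = (-3.0000,3.0000,-4.0000)
cross product → J_v[:, 3] = (-3.0000,-3.0000,0.0000)
J_ω[:, 3] = z_3
entry J[0][3] = -3.0000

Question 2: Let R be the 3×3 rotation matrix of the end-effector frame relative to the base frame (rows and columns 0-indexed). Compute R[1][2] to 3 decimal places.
End-effector z-axis (col 2 of R) = (-0.0000,-1.0000,-0.0000)
R[1][2] = -1.0000

-1.000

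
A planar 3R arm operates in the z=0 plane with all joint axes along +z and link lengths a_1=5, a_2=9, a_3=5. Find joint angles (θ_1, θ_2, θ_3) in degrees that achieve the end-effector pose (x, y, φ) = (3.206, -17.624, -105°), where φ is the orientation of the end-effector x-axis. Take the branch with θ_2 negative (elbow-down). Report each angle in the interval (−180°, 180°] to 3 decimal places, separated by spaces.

wrist centre = target − a_3·(cos φ, sin φ) = (4.5001, -12.7944)
cos θ_2 = (183.9468−5²−9²)/(2·5·9) = 0.8661; θ_2 = -29.9943° (elbow-down)
β = atan2(-12.7944,4.5001) = -70.6220°; ψ = atan2(-4.4992,12.7947) = -19.3741°
θ_1 = β − ψ = -51.2479°
θ_3 = φ − θ_1 − θ_2 = -23.7579° (wrapped to (-180°,180°])

-51.248 -29.994 -23.758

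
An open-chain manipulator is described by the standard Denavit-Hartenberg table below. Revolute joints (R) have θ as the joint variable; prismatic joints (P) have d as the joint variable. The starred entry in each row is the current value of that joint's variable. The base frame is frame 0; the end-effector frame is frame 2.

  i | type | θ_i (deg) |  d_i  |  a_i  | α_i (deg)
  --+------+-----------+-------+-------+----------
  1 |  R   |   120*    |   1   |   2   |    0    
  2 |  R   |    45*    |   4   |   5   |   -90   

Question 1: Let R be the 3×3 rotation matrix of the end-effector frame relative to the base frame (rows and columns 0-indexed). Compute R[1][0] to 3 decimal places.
End-effector x-axis (col 0 of R) = (-0.9659,0.2588,0.0000)
R[1][0] = 0.2588

0.259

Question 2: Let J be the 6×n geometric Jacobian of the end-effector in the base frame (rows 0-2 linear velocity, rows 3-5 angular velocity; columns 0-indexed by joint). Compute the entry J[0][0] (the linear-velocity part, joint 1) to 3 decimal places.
axis z_0 = ẑ; lever o_n−o_0 = (-5.8296,3.0261,5.0000)
cross product → J_v[:, 0] = (-3.0261,-5.8296,0.0000)
J_ω[:, 0] = z_0
entry J[0][0] = -3.0261

-3.026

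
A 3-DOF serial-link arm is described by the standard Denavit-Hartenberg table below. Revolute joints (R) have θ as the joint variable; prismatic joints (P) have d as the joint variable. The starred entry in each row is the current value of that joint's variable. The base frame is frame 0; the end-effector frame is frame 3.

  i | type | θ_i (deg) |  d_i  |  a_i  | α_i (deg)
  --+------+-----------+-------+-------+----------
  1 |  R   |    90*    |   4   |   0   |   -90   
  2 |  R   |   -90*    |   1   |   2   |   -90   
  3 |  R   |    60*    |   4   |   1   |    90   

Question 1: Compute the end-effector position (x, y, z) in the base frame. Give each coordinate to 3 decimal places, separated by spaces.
after link 1: o_1 = (0.0000, 0.0000, 4.0000)
after link 2: o_2 = (-1.0000, 0.0000, 6.0000)
after link 3: o_3 = (-0.1340, 4.0000, 6.5000)

-0.134 4.000 6.500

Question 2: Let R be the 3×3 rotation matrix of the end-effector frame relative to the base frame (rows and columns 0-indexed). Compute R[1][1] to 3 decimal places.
1.000

End-effector y-axis (col 1 of R) = (0.0000,1.0000,-0.0000)
R[1][1] = 1.0000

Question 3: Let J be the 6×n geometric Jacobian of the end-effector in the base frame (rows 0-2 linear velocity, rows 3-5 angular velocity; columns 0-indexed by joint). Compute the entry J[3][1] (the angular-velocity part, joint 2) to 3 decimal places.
axis z_1 = (-1.0000,0.0000,0.0000); lever o_n−o_1 = (-0.1340,4.0000,2.5000)
cross product → J_v[:, 1] = (-0.0000,2.5000,-4.0000)
J_ω[:, 1] = z_1
entry J[3][1] = -1.0000

-1.000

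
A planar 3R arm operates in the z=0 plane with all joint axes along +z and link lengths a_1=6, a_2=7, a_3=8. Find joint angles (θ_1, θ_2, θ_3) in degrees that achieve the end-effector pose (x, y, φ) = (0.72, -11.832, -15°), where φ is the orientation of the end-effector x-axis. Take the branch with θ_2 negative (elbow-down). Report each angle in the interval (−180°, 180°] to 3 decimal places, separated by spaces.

wrist centre = target − a_3·(cos φ, sin φ) = (-7.0074, -9.7614)
cos θ_2 = (144.3896−6²−7²)/(2·6·7) = 0.7070; θ_2 = -45.0071° (elbow-down)
β = atan2(-9.7614,-7.0074) = -125.6733°; ψ = atan2(-4.9504,10.9491) = -24.3288°
θ_1 = β − ψ = -101.3444°
θ_3 = φ − θ_1 − θ_2 = 131.3515° (wrapped to (-180°,180°])

-101.344 -45.007 131.352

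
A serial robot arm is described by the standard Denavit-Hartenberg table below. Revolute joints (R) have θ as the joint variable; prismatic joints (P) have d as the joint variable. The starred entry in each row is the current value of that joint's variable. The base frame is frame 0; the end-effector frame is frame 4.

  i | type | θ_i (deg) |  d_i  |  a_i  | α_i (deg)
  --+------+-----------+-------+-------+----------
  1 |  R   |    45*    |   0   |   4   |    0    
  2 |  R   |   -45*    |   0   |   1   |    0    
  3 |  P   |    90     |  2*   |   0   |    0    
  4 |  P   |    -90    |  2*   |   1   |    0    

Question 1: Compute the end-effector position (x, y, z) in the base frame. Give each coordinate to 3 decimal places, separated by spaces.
4.828 2.828 4.000

after link 1: o_1 = (2.8284, 2.8284, 0.0000)
after link 2: o_2 = (3.8284, 2.8284, 0.0000)
after link 3: o_3 = (3.8284, 2.8284, 2.0000)
after link 4: o_4 = (4.8284, 2.8284, 4.0000)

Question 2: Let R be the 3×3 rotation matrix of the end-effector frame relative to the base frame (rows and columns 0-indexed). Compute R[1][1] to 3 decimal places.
End-effector y-axis (col 1 of R) = (0.0000,1.0000,0.0000)
R[1][1] = 1.0000

1.000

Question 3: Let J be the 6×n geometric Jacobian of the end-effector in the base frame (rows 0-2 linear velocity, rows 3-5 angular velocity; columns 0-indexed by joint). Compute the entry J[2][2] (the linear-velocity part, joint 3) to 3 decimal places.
1.000

prismatic axis z_2 = (0.0000,0.0000,1.0000)
J_v[:, 2] = z_2; J_ω[:, 2] = (0,0,0)
entry J[2][2] = 1.0000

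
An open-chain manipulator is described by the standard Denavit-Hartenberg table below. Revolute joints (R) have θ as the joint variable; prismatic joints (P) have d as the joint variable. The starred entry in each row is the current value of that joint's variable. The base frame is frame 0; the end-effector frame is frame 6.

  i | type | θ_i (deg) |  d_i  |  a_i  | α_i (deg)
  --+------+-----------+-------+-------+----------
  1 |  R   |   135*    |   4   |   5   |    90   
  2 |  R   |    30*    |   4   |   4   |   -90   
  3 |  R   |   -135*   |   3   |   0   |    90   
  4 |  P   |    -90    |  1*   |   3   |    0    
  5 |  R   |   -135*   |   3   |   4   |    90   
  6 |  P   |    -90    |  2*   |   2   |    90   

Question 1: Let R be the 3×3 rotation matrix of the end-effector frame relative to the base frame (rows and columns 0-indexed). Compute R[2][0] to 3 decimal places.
End-effector x-axis (col 0 of R) = (0.0670,0.9330,0.3536)
R[2][0] = 0.3536

0.354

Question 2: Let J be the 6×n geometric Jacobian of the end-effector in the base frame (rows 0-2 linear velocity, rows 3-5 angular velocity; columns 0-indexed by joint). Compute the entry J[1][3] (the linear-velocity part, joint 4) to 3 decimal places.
-0.933

prismatic axis z_3 = (-0.0670,-0.9330,-0.3536)
J_v[:, 3] = z_3; J_ω[:, 3] = (0,0,0)
entry J[1][3] = -0.9330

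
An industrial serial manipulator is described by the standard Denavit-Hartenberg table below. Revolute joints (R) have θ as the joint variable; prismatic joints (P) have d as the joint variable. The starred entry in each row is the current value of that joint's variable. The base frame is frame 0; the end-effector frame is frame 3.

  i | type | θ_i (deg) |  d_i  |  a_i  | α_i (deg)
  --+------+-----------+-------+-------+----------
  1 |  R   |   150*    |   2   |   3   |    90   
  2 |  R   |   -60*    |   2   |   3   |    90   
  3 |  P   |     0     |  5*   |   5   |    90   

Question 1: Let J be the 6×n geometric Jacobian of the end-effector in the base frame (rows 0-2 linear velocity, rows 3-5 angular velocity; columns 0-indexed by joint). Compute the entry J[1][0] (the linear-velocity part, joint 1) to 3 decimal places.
axis z_0 = ẑ; lever o_n−o_0 = (-1.3122,3.0670,-7.4282)
cross product → J_v[:, 0] = (-3.0670,-1.3122,0.0000)
J_ω[:, 0] = z_0
entry J[1][0] = -1.3122

-1.312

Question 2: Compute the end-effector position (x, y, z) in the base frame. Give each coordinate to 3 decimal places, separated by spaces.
-1.312 3.067 -7.428

after link 1: o_1 = (-2.5981, 1.5000, 2.0000)
after link 2: o_2 = (-2.8971, 3.9821, -0.5981)
after link 3: o_3 = (-1.3122, 3.0670, -7.4282)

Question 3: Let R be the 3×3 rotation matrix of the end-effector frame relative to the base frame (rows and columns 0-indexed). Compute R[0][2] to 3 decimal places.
-0.500

End-effector z-axis (col 2 of R) = (-0.5000,-0.8660,-0.0000)
R[0][2] = -0.5000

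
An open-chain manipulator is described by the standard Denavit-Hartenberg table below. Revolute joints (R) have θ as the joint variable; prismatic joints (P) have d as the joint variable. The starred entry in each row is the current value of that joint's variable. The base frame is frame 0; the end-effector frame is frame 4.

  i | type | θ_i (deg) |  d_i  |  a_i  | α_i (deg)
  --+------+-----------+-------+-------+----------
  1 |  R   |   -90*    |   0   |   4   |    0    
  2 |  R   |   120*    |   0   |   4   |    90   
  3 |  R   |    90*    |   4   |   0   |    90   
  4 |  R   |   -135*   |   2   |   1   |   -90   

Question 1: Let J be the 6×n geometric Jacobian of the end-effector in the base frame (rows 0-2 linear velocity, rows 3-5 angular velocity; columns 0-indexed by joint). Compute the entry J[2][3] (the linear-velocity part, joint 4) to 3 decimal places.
axis z_3 = (0.8660,0.5000,-0.0000); lever o_n−o_3 = (1.3785,1.6124,-0.7071)
cross product → J_v[:, 3] = (-0.3536,0.6124,0.7071)
J_ω[:, 3] = z_3
entry J[2][3] = 0.7071

0.707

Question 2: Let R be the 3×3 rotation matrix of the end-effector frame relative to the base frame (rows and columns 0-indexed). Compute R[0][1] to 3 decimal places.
-0.866

End-effector y-axis (col 1 of R) = (-0.8660,-0.5000,0.0000)
R[0][1] = -0.8660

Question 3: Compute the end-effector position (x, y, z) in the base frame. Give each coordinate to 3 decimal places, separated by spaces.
after link 1: o_1 = (0.0000, -4.0000, 0.0000)
after link 2: o_2 = (3.4641, -2.0000, 0.0000)
after link 3: o_3 = (5.4641, -5.4641, 0.0000)
after link 4: o_4 = (6.8426, -3.8517, -0.7071)

6.843 -3.852 -0.707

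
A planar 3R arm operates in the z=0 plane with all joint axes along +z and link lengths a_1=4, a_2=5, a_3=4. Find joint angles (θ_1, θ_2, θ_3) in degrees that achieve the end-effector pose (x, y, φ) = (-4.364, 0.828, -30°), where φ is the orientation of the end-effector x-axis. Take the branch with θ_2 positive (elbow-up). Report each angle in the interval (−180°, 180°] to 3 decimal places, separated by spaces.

wrist centre = target − a_3·(cos φ, sin φ) = (-7.8281, 2.8280)
cos θ_2 = (69.2768−4²−5²)/(2·4·5) = 0.7069; θ_2 = 45.0152° (elbow-up)
β = atan2(2.8280,-7.8281) = 160.1371°; ψ = atan2(3.5365,7.5346) = 25.1437°
θ_1 = β − ψ = 134.9934°
θ_3 = φ − θ_1 − θ_2 = 149.9914° (wrapped to (-180°,180°])

134.993 45.015 149.991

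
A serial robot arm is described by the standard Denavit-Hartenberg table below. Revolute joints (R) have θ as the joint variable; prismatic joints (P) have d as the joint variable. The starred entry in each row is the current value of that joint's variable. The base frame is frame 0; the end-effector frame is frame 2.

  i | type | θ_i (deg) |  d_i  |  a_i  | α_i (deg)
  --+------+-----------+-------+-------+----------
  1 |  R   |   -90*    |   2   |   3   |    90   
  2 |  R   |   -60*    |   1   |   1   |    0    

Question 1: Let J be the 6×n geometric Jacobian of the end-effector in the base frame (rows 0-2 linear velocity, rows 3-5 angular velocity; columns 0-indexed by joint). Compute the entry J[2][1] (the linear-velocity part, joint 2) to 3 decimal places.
0.500

axis z_1 = (-1.0000,-0.0000,0.0000); lever o_n−o_1 = (-1.0000,-0.5000,-0.8660)
cross product → J_v[:, 1] = (0.0000,-0.8660,0.5000)
J_ω[:, 1] = z_1
entry J[2][1] = 0.5000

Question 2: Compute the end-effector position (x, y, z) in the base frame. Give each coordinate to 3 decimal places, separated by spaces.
after link 1: o_1 = (0.0000, -3.0000, 2.0000)
after link 2: o_2 = (-1.0000, -3.5000, 1.1340)

-1.000 -3.500 1.134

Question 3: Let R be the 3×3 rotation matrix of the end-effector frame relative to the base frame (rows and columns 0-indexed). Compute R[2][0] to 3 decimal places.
-0.866

End-effector x-axis (col 0 of R) = (-0.0000,-0.5000,-0.8660)
R[2][0] = -0.8660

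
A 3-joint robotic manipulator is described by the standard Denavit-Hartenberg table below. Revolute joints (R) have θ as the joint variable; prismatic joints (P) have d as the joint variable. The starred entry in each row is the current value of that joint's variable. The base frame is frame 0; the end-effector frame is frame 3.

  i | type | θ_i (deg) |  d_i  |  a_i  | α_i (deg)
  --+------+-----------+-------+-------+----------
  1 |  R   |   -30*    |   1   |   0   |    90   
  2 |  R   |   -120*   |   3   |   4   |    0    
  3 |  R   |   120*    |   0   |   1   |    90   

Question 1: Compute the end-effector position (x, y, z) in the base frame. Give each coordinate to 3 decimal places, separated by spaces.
after link 1: o_1 = (0.0000, 0.0000, 1.0000)
after link 2: o_2 = (-3.2321, -1.5981, -2.4641)
after link 3: o_3 = (-2.3660, -2.0981, -2.4641)

-2.366 -2.098 -2.464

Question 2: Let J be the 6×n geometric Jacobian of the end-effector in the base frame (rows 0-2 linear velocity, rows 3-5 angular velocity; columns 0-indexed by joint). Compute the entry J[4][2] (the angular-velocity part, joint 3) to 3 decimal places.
axis z_2 = (-0.5000,-0.8660,0.0000); lever o_n−o_2 = (0.8660,-0.5000,0.0000)
cross product → J_v[:, 2] = (0.0000,0.0000,1.0000)
J_ω[:, 2] = z_2
entry J[4][2] = -0.8660

-0.866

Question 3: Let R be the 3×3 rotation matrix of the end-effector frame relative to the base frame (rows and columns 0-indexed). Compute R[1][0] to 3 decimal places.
-0.500

End-effector x-axis (col 0 of R) = (0.8660,-0.5000,0.0000)
R[1][0] = -0.5000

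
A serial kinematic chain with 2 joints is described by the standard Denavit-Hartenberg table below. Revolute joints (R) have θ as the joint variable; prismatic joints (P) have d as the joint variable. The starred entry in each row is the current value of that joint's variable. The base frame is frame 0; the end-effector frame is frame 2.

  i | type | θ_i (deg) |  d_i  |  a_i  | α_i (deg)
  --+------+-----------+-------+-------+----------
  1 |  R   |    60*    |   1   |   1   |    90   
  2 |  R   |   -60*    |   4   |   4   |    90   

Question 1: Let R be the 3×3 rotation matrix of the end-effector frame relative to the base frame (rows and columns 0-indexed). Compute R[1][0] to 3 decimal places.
End-effector x-axis (col 0 of R) = (0.2500,0.4330,-0.8660)
R[1][0] = 0.4330

0.433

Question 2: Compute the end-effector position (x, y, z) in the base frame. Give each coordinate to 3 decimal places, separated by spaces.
after link 1: o_1 = (0.5000, 0.8660, 1.0000)
after link 2: o_2 = (4.9641, 0.5981, -2.4641)

4.964 0.598 -2.464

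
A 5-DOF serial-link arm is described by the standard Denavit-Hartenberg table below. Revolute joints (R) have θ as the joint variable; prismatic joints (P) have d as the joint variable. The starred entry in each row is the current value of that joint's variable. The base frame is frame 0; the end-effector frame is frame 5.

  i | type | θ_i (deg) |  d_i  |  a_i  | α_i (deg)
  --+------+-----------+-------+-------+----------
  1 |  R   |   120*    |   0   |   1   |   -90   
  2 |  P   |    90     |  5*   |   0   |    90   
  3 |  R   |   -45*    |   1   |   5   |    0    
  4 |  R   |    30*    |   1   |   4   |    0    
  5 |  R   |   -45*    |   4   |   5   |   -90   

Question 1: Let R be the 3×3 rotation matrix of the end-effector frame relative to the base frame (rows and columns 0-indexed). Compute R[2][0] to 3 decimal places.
End-effector x-axis (col 0 of R) = (0.7500,0.4330,-0.5000)
R[2][0] = -0.5000

-0.500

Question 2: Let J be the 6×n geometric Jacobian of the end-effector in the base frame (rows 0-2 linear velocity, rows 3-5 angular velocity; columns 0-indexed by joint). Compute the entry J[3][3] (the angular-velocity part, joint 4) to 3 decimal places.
axis z_3 = (-0.5000,0.8660,0.0000); lever o_n−o_3 = (2.1466,7.0128,-6.3637)
cross product → J_v[:, 3] = (-5.5111,-3.1819,-5.3654)
J_ω[:, 3] = z_3
entry J[3][3] = -0.5000

-0.500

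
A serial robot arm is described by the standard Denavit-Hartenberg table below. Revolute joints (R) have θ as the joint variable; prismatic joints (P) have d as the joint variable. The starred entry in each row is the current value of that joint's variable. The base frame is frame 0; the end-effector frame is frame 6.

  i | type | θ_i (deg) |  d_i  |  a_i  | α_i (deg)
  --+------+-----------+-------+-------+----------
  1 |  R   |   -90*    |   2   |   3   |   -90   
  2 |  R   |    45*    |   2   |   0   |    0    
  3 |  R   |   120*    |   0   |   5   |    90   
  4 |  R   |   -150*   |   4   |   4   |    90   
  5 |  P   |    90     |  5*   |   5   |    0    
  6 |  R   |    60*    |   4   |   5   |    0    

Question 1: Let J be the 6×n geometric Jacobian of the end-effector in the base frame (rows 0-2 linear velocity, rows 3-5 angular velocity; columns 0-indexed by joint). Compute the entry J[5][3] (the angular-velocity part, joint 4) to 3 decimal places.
axis z_3 = (0.0000,-0.2588,-0.9659); lever o_n−o_3 = (7.9593,-7.0469,-10.0175)
cross product → J_v[:, 3] = (-4.2141,-7.6881,2.0600)
J_ω[:, 3] = z_3
entry J[5][3] = -0.9659

-0.966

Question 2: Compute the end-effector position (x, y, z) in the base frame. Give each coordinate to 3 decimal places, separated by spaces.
9.959 -5.217 -9.312

after link 1: o_1 = (0.0000, -3.0000, 2.0000)
after link 2: o_2 = (2.0000, -3.0000, 2.0000)
after link 3: o_3 = (2.0000, 1.8296, 0.7059)
after link 4: o_4 = (0.0000, -2.5517, -2.2612)
after link 5: o_5 = (4.3301, -6.2606, -6.4438)
after link 6: o_6 = (9.9593, -5.2173, -9.3116)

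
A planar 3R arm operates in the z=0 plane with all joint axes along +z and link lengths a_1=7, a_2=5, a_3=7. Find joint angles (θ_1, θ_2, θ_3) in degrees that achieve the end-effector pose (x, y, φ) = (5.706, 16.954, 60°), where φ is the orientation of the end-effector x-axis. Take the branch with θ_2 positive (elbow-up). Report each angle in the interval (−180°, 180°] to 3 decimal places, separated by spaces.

60.000 44.999 -44.999

wrist centre = target − a_3·(cos φ, sin φ) = (2.2060, 10.8918)
cos θ_2 = (123.4982−7²−5²)/(2·7·5) = 0.7071; θ_2 = 44.9991° (elbow-up)
β = atan2(10.8918,2.2060) = 78.5504°; ψ = atan2(3.5355,10.5356) = 18.5505°
θ_1 = β − ψ = 59.9999°
θ_3 = φ − θ_1 − θ_2 = -44.9990° (wrapped to (-180°,180°])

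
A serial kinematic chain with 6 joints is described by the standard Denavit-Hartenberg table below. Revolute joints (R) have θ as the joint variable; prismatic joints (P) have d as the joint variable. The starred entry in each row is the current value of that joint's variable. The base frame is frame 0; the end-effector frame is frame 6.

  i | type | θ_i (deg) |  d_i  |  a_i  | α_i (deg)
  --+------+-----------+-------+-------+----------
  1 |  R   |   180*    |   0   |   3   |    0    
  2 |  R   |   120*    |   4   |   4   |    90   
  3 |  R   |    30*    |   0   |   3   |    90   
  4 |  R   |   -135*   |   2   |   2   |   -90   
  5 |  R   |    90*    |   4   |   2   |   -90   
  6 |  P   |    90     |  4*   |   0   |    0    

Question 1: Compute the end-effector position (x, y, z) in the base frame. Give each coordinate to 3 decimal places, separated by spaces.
after link 1: o_1 = (-3.0000, 0.0000, 0.0000)
after link 2: o_2 = (-1.0000, -3.4641, 4.0000)
after link 3: o_3 = (0.2990, -5.7141, 5.5000)
after link 4: o_4 = (1.4114, -4.8124, 3.0608)
after link 5: o_5 = (4.5856, -4.6534, 6.2071)
after link 6: o_6 = (3.3609, -8.1890, 7.6213)

3.361 -8.189 7.621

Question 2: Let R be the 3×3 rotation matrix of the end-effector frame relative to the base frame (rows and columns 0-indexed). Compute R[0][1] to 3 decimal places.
End-effector y-axis (col 1 of R) = (0.2500,-0.4330,-0.8660)
R[0][1] = 0.2500

0.250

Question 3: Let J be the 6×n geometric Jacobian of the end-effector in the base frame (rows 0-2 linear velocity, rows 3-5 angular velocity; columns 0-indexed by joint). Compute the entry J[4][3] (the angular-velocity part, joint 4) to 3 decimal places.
-0.433

axis z_3 = (0.2500,-0.4330,-0.8660); lever o_n−o_3 = (3.0619,-2.4749,2.1213)
cross product → J_v[:, 3] = (-3.0619,-3.1820,0.7071)
J_ω[:, 3] = z_3
entry J[4][3] = -0.4330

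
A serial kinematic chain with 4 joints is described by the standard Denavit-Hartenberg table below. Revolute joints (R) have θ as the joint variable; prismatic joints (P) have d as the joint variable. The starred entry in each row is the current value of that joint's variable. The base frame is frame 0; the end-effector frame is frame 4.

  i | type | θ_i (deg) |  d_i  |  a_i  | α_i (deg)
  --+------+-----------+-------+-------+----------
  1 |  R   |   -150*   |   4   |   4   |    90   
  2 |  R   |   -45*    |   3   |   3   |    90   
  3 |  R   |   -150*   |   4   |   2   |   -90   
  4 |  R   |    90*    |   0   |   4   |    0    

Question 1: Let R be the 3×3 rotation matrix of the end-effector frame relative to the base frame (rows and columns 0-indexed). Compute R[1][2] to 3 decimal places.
End-effector z-axis (col 2 of R) = (0.1268,-0.9268,-0.3536)
R[1][2] = -0.9268

-0.927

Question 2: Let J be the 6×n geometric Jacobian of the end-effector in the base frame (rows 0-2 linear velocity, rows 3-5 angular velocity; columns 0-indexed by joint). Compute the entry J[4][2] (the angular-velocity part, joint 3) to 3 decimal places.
0.354

axis z_2 = (0.6124,0.3536,-0.7071); lever o_n−o_2 = (1.5607,-0.2537,1.2247)
cross product → J_v[:, 2] = (0.2537,-1.8536,-0.7071)
J_ω[:, 2] = z_2
entry J[4][2] = 0.3536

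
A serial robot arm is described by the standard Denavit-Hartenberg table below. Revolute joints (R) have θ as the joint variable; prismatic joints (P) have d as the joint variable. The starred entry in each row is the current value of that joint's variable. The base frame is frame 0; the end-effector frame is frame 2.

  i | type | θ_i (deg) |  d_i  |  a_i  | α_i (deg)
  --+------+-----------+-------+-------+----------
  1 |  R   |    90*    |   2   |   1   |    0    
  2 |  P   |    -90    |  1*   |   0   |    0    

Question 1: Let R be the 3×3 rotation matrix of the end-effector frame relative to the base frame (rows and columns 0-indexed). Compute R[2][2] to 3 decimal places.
1.000

End-effector z-axis (col 2 of R) = (0.0000,0.0000,1.0000)
R[2][2] = 1.0000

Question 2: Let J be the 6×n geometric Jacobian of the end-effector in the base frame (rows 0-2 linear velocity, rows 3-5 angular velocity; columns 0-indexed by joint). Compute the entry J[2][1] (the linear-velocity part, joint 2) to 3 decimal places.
prismatic axis z_1 = (0.0000,0.0000,1.0000)
J_v[:, 1] = z_1; J_ω[:, 1] = (0,0,0)
entry J[2][1] = 1.0000

1.000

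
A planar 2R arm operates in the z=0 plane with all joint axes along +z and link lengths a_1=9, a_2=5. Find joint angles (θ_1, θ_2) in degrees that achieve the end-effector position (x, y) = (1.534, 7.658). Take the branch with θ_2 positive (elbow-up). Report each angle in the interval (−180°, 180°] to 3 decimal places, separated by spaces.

45.002 120.001

cos θ_2 = (60.9981−9²−5²)/(2·9·5) = -0.5000; θ_2 = 120.0014° (elbow-up)
β = atan2(7.6580,1.5340) = 78.6728°; ψ = atan2(4.3301,6.4999) = 33.6706°
θ_1 = β − ψ = 45.0022°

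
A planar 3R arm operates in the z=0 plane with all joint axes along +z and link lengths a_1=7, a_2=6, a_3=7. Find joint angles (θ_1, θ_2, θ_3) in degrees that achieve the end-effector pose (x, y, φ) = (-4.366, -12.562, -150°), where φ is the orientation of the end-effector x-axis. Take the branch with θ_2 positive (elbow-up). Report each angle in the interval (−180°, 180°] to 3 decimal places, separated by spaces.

-120.001 90.002 -120.002

wrist centre = target − a_3·(cos φ, sin φ) = (1.6962, -9.0620)
cos θ_2 = (84.9969−7²−6²)/(2·7·6) = -0.0000; θ_2 = 90.0021° (elbow-up)
β = atan2(-9.0620,1.6962) = -79.3983°; ψ = atan2(6.0000,6.9998) = 40.6022°
θ_1 = β − ψ = -120.0005°
θ_3 = φ − θ_1 − θ_2 = -120.0016° (wrapped to (-180°,180°])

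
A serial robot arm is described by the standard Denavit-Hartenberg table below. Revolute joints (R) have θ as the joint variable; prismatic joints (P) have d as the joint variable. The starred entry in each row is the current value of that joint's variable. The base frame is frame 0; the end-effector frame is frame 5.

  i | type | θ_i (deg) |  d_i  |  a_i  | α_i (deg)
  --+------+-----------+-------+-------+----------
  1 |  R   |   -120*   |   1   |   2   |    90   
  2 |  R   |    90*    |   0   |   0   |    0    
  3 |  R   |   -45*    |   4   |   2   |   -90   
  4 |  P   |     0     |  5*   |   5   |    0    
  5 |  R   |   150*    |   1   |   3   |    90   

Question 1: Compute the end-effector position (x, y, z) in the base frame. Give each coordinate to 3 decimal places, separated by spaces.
after link 1: o_1 = (-1.0000, -1.7321, 1.0000)
after link 2: o_2 = (-1.0000, -1.7321, 1.0000)
after link 3: o_3 = (-5.1712, -0.9568, 2.4142)
after link 4: o_4 = (-5.1712, -0.9568, 9.4853)
after link 5: o_5 = (-2.6001, 0.4966, 8.3553)

-2.600 0.497 8.355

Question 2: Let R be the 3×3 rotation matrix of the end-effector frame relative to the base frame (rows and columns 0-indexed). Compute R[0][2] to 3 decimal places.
0.573

End-effector z-axis (col 2 of R) = (0.5732,-0.7392,0.3536)
R[0][2] = 0.5732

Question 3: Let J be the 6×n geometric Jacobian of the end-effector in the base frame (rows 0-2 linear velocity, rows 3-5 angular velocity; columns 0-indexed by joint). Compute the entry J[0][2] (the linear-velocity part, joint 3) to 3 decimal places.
axis z_2 = (-0.8660,0.5000,0.0000); lever o_n−o_2 = (-1.6001,2.2286,7.3553)
cross product → J_v[:, 2] = (3.6776,6.3699,-1.1300)
J_ω[:, 2] = z_2
entry J[0][2] = 3.6776

3.678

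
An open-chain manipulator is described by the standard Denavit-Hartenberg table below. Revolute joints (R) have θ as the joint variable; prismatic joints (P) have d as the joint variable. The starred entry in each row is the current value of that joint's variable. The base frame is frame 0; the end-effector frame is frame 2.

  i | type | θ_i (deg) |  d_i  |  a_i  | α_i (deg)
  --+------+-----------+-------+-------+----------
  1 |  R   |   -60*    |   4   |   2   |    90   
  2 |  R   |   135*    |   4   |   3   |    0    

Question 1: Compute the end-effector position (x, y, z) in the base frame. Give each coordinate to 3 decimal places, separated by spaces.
-3.525 -1.895 6.121

after link 1: o_1 = (1.0000, -1.7321, 4.0000)
after link 2: o_2 = (-3.5248, -1.8949, 6.1213)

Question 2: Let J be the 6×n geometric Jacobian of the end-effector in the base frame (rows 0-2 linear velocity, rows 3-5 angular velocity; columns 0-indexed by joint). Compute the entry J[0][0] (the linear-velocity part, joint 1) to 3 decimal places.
axis z_0 = ẑ; lever o_n−o_0 = (-3.5248,-1.8949,6.1213)
cross product → J_v[:, 0] = (1.8949,-3.5248,0.0000)
J_ω[:, 0] = z_0
entry J[0][0] = 1.8949

1.895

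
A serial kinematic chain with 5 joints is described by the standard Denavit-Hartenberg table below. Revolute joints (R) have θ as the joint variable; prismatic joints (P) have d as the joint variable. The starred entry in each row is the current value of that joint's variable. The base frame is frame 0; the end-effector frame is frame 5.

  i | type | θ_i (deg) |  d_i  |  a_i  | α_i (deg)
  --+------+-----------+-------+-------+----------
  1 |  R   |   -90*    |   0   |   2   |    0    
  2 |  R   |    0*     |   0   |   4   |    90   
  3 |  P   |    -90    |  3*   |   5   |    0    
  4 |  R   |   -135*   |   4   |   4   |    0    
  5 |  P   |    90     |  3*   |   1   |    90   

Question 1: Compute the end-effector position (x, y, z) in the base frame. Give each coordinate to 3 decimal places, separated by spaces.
-10.000 -2.464 -2.879

after link 1: o_1 = (0.0000, -2.0000, 0.0000)
after link 2: o_2 = (0.0000, -6.0000, 0.0000)
after link 3: o_3 = (-3.0000, -6.0000, -5.0000)
after link 4: o_4 = (-7.0000, -3.1716, -2.1716)
after link 5: o_5 = (-10.0000, -2.4645, -2.8787)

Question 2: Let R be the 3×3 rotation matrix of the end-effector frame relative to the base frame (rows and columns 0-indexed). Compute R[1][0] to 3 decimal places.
End-effector x-axis (col 0 of R) = (-0.0000,0.7071,-0.7071)
R[1][0] = 0.7071

0.707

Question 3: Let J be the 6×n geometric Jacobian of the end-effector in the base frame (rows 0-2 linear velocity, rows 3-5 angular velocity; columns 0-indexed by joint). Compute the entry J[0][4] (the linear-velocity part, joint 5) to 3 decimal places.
-1.000

prismatic axis z_4 = (-1.0000,-0.0000,0.0000)
J_v[:, 4] = z_4; J_ω[:, 4] = (0,0,0)
entry J[0][4] = -1.0000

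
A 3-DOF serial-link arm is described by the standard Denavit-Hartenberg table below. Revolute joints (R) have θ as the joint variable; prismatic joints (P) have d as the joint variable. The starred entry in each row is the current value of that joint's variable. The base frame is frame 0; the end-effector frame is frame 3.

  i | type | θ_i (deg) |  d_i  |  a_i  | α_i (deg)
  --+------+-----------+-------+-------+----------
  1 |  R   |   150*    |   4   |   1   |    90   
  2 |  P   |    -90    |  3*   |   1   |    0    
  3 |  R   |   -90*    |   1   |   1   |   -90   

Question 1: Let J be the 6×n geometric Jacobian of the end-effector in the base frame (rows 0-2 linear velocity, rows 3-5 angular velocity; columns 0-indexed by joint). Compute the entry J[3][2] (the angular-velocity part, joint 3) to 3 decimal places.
axis z_2 = (0.5000,0.8660,0.0000); lever o_n−o_2 = (1.3660,0.3660,0.0000)
cross product → J_v[:, 2] = (-0.0000,0.0000,-1.0000)
J_ω[:, 2] = z_2
entry J[3][2] = 0.5000

0.500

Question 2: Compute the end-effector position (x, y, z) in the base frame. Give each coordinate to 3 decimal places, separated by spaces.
after link 1: o_1 = (-0.8660, 0.5000, 4.0000)
after link 2: o_2 = (0.6340, 3.0981, 3.0000)
after link 3: o_3 = (2.0000, 3.4641, 3.0000)

2.000 3.464 3.000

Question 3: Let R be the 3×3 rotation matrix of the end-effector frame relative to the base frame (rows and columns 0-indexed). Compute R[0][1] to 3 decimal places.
-0.500

End-effector y-axis (col 1 of R) = (-0.5000,-0.8660,-0.0000)
R[0][1] = -0.5000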